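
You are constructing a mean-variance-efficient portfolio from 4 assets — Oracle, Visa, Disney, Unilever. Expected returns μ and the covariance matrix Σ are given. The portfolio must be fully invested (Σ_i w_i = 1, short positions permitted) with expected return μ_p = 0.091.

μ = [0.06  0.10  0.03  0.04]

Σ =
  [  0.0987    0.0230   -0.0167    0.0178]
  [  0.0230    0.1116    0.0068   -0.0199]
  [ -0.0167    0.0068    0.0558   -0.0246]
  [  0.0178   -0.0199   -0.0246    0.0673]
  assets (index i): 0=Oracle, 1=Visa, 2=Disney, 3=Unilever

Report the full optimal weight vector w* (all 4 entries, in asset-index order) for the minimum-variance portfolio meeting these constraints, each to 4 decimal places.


0.0694  0.8064  -0.1231  0.2474

g=Σ⁻¹μ = [0.3468  0.9697  1.0386  1.1690]
h=Σ⁻¹𝟙 = [8.1173  10.2254  31.0442  27.0830]
a=μᵀg=0.195704  b=𝟙ᵀg=3.524223  c=𝟙ᵀh=76.469900  D=ac−b²=2.545316
λ₁=(c·0.091−b)/D = (76.469900·0.091−3.524223)/2.545316 = 1.349356
λ₂=(a−b·0.091)/D = (0.195704−3.524223·0.091)/2.545316 = -0.049110
w* = 1.349356·g + -0.049110·h:
  w_0 = 1.349356·0.3468 + -0.049110·8.1173 = 0.0694  (Oracle)
  w_1 = 1.349356·0.9697 + -0.049110·10.2254 = 0.8064  (Visa)
  w_2 = 1.349356·1.0386 + -0.049110·31.0442 = -0.1231  (Disney)
  w_3 = 1.349356·1.1690 + -0.049110·27.0830 = 0.2474  (Unilever)
Σw_i=1.0000  μᵀw=0.0910
σ²=wᵀΣw=λ₁·μ_p+λ₂ = 1.349356·0.091 + -0.049110 = 0.073681 ≈ 0.0737


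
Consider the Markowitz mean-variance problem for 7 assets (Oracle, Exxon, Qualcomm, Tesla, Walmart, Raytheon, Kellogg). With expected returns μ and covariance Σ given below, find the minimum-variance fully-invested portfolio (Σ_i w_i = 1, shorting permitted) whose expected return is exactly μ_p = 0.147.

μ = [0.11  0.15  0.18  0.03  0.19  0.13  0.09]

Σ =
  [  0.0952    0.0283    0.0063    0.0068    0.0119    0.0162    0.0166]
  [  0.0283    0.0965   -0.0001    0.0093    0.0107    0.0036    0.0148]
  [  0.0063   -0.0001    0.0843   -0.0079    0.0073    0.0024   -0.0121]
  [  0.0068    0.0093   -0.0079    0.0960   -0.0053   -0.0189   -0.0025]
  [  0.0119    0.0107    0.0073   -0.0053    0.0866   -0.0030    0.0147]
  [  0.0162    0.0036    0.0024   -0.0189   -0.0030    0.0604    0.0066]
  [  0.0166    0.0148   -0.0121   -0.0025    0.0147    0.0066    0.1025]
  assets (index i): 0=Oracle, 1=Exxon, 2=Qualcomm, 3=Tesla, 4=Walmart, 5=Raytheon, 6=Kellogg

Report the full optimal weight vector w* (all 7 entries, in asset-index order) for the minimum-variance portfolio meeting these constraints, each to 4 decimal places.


-0.0182  0.1307  0.2411  0.0944  0.2290  0.2649  0.0581

g=Σ⁻¹μ = [-0.1296  1.1078  2.0846  0.9762  1.9433  2.3771  0.5772]
h=Σ⁻¹𝟙 = [0.8424  5.5510  12.9881  15.5780  9.9348  19.9750  8.0203]
a=μᵀg=1.286639  b=𝟙ᵀg=8.936711  c=𝟙ᵀh=72.889674  D=ac−b²=13.917915
λ₁=(c·0.147−b)/D = (72.889674·0.147−8.936711)/13.917915 = 0.127754
λ₂=(a−b·0.147)/D = (1.286639−8.936711·0.147)/13.917915 = -0.001944
w* = 0.127754·g + -0.001944·h:
  w_0 = 0.127754·-0.1296 + -0.001944·0.8424 = -0.0182  (Oracle)
  w_1 = 0.127754·1.1078 + -0.001944·5.5510 = 0.1307  (Exxon)
  w_2 = 0.127754·2.0846 + -0.001944·12.9881 = 0.2411  (Qualcomm)
  w_3 = 0.127754·0.9762 + -0.001944·15.5780 = 0.0944  (Tesla)
  w_4 = 0.127754·1.9433 + -0.001944·9.9348 = 0.2290  (Walmart)
  w_5 = 0.127754·2.3771 + -0.001944·19.9750 = 0.2649  (Raytheon)
  w_6 = 0.127754·0.5772 + -0.001944·8.0203 = 0.0581  (Kellogg)
Σw_i=1.0000  μᵀw=0.1470
σ²=wᵀΣw=λ₁·μ_p+λ₂ = 0.127754·0.147 + -0.001944 = 0.016836 ≈ 0.0168


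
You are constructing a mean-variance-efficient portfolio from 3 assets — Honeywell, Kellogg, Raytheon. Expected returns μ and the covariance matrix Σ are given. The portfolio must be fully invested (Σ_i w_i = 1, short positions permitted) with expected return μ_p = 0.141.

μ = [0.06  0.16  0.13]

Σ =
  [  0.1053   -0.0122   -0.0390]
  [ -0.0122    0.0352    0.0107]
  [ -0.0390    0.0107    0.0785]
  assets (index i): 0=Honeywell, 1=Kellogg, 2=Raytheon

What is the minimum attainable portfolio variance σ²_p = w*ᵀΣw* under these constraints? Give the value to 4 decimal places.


u=Σ⁻¹μ = [1.8175  4.5876  1.9337]
v=Σ⁻¹𝟙 = [19.7946  29.6359  18.5335]
a=μᵀu=1.094444  b=𝟙ᵀu=8.338782  c=𝟙ᵀv=67.964025  D=ac−b²=4.847541
λ₁=(c·0.141−b)/D = (67.964025·0.141−8.338782)/4.847541 = 0.256655
λ₂=(a−b·0.141)/D = (1.094444−8.338782·0.141)/4.847541 = -0.016776
w* = 0.256655·u + -0.016776·v:
  w_0 = 0.256655·1.8175 + -0.016776·19.7946 = 0.1344  (Honeywell)
  w_1 = 0.256655·4.5876 + -0.016776·29.6359 = 0.6802  (Kellogg)
  w_2 = 0.256655·1.9337 + -0.016776·18.5335 = 0.1854  (Raytheon)
Σw_i=1.0000  μᵀw=0.1410
σ²=wᵀΣw=λ₁·μ_p+λ₂ = 0.256655·0.141 + -0.016776 = 0.019412 ≈ 0.0194

0.0194


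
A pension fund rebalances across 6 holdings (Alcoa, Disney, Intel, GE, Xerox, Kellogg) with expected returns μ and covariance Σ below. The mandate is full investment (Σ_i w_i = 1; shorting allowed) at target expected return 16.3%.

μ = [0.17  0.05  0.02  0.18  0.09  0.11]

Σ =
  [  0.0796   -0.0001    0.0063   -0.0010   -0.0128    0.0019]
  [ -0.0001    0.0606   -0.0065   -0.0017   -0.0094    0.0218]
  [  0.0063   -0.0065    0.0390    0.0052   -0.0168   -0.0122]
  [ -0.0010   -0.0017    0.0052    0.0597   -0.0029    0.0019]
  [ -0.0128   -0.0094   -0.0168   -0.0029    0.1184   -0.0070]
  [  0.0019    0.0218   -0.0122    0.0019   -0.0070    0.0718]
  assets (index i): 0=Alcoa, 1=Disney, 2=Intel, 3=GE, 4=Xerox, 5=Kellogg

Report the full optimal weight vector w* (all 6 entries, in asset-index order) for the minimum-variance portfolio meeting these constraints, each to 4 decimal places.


u=Σ⁻¹μ = [2.2855  0.6917  0.8971  3.0138  1.3499  1.4658]
v=Σ⁻¹𝟙 = [12.2978  18.0008  37.3273  14.5783  17.7938  15.8282]
a=μᵀu=1.266283  b=𝟙ᵀu=9.703860  c=𝟙ᵀv=115.826231  D=ac−b²=52.503899
λ₁=(c·0.163−b)/D = (115.826231·0.163−9.703860)/52.503899 = 0.174764
λ₂=(a−b·0.163)/D = (1.266283−9.703860·0.163)/52.503899 = -0.006008
w* = 0.174764·u + -0.006008·v:
  w_0 = 0.174764·2.2855 + -0.006008·12.2978 = 0.3255  (Alcoa)
  w_1 = 0.174764·0.6917 + -0.006008·18.0008 = 0.0127  (Disney)
  w_2 = 0.174764·0.8971 + -0.006008·37.3273 = -0.0675  (Intel)
  w_3 = 0.174764·3.0138 + -0.006008·14.5783 = 0.4391  (GE)
  w_4 = 0.174764·1.3499 + -0.006008·17.7938 = 0.1290  (Xerox)
  w_5 = 0.174764·1.4658 + -0.006008·15.8282 = 0.1611  (Kellogg)
Σw_i=1.0000  μᵀw=0.1630
σ²=wᵀΣw=λ₁·μ_p+λ₂ = 0.174764·0.163 + -0.006008 = 0.022479 ≈ 0.0225

0.3255  0.0127  -0.0675  0.4391  0.1290  0.1611


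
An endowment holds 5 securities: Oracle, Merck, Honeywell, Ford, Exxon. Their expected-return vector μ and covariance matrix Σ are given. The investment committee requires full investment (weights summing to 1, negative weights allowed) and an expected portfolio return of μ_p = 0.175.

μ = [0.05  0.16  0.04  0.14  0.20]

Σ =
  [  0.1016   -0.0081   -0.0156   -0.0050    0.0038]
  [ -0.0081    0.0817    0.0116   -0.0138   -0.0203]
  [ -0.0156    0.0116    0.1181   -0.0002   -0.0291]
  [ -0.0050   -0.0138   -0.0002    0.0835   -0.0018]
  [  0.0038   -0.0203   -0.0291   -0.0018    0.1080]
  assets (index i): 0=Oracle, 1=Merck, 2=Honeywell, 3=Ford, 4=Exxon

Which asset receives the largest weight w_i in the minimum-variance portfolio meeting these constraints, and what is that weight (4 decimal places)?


Merck (0.4052)

x=Σ⁻¹μ = [0.8675  2.9686  0.8153  2.2780  2.6370]
y=Σ⁻¹𝟙 = [13.4190  18.4948  12.3597  16.2078  15.8638]
a=μᵀx=1.397278  b=𝟙ᵀx=9.566360  c=𝟙ᵀy=76.345112  D=ac−b²=15.160126
λ₁=(c·0.175−b)/D = (76.345112·0.175−9.566360)/15.160126 = 0.250264
λ₂=(a−b·0.175)/D = (1.397278−9.566360·0.175)/15.160126 = -0.018261
w* = 0.250264·x + -0.018261·y:
  w_0 = 0.250264·0.8675 + -0.018261·13.4190 = -0.0279  (Oracle)
  w_1 = 0.250264·2.9686 + -0.018261·18.4948 = 0.4052  (Merck)
  w_2 = 0.250264·0.8153 + -0.018261·12.3597 = -0.0217  (Honeywell)
  w_3 = 0.250264·2.2780 + -0.018261·16.2078 = 0.2741  (Ford)
  w_4 = 0.250264·2.6370 + -0.018261·15.8638 = 0.3703  (Exxon)
Σw_i=1.0000  μᵀw=0.1750
σ²=wᵀΣw=λ₁·μ_p+λ₂ = 0.250264·0.175 + -0.018261 = 0.025535 ≈ 0.0255


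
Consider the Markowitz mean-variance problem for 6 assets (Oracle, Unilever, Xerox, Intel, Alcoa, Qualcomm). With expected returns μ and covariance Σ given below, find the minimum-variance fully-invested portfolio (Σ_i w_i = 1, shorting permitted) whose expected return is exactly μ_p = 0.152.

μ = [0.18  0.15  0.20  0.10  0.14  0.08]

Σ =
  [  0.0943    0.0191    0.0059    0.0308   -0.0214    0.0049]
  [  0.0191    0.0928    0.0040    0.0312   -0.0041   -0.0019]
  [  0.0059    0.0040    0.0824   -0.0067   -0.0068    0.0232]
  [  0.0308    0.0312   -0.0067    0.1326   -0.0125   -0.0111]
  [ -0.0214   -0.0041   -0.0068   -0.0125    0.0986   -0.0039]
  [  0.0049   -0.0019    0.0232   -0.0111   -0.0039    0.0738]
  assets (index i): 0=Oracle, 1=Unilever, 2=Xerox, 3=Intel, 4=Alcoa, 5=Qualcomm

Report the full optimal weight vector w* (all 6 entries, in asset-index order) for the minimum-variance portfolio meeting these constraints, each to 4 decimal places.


0.1925  0.1281  0.2264  0.0796  0.2505  0.1230

u=Σ⁻¹μ = [1.8595  1.0950  2.3266  0.4161  2.0993  0.4308]
v=Σ⁻¹𝟙 = [9.0492  7.1682  9.5123  6.5833  14.3651  11.8928]
a=μᵀu=1.334275  b=𝟙ᵀu=8.227410  c=𝟙ᵀv=58.570894  D=ac−b²=10.459377
λ₁=(c·0.152−b)/D = (58.570894·0.152−8.227410)/10.459377 = 0.064570
λ₂=(a−b·0.152)/D = (1.334275−8.227410·0.152)/10.459377 = 0.008003
w* = 0.064570·u + 0.008003·v:
  w_0 = 0.064570·1.8595 + 0.008003·9.0492 = 0.1925  (Oracle)
  w_1 = 0.064570·1.0950 + 0.008003·7.1682 = 0.1281  (Unilever)
  w_2 = 0.064570·2.3266 + 0.008003·9.5123 = 0.2264  (Xerox)
  w_3 = 0.064570·0.4161 + 0.008003·6.5833 = 0.0796  (Intel)
  w_4 = 0.064570·2.0993 + 0.008003·14.3651 = 0.2505  (Alcoa)
  w_5 = 0.064570·0.4308 + 0.008003·11.8928 = 0.1230  (Qualcomm)
Σw_i=1.0000  μᵀw=0.1520
σ²=wᵀΣw=λ₁·μ_p+λ₂ = 0.064570·0.152 + 0.008003 = 0.017818 ≈ 0.0178


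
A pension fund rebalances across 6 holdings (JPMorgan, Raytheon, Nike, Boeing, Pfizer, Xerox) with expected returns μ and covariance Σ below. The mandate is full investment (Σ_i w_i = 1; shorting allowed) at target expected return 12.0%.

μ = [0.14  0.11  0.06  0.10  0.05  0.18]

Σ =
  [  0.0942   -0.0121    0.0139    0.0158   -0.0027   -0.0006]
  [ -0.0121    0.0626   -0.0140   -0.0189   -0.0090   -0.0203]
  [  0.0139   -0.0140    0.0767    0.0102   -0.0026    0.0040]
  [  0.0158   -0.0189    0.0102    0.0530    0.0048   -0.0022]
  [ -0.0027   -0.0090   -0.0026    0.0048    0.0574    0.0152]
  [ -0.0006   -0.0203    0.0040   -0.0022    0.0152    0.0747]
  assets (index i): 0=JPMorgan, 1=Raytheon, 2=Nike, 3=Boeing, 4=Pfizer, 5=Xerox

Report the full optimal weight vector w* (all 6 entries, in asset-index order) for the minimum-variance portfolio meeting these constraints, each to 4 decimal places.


p=Σ⁻¹μ = [1.4723  4.3149  0.7417  2.9490  0.4647  3.5466]
q=Σ⁻¹𝟙 = [9.6204  37.9255  14.2590  26.0938  16.8991  20.3369]
a=μᵀp=1.681788  b=𝟙ᵀp=13.489183  c=𝟙ᵀq=125.134750  D=ac−b²=28.492091
λ₁=(c·0.120−b)/D = (125.134750·0.120−13.489183)/28.492091 = 0.053593
λ₂=(a−b·0.120)/D = (1.681788−13.489183·0.120)/28.492091 = 0.002214
w* = 0.053593·p + 0.002214·q:
  w_0 = 0.053593·1.4723 + 0.002214·9.6204 = 0.1002  (JPMorgan)
  w_1 = 0.053593·4.3149 + 0.002214·37.9255 = 0.3152  (Raytheon)
  w_2 = 0.053593·0.7417 + 0.002214·14.2590 = 0.0713  (Nike)
  w_3 = 0.053593·2.9490 + 0.002214·26.0938 = 0.2158  (Boeing)
  w_4 = 0.053593·0.4647 + 0.002214·16.8991 = 0.0623  (Pfizer)
  w_5 = 0.053593·3.5466 + 0.002214·20.3369 = 0.2351  (Xerox)
Σw_i=1.0000  μᵀw=0.1200
σ²=wᵀΣw=λ₁·μ_p+λ₂ = 0.053593·0.120 + 0.002214 = 0.008645 ≈ 0.0086

0.1002  0.3152  0.0713  0.2158  0.0623  0.2351


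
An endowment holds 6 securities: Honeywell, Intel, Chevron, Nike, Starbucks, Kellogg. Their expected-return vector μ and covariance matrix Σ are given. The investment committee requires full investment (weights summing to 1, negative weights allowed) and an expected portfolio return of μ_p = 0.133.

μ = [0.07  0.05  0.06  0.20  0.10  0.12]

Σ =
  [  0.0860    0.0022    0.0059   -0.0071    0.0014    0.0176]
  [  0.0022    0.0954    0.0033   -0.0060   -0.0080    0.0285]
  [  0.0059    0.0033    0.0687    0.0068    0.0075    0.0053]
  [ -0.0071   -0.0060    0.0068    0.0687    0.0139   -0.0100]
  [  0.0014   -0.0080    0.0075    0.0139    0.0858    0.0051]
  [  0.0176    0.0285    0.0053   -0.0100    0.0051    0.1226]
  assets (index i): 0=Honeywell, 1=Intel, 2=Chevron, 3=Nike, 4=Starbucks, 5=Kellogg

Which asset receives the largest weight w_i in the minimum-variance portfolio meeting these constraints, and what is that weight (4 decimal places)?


u=Σ⁻¹μ = [0.8211  0.4474  0.3411  3.0164  0.6181  0.9625]
v=Σ⁻¹𝟙 = [10.7557  10.1510  10.3918  14.3930  8.9121  4.6068]
a=μᵀu=0.880905  b=𝟙ᵀu=6.206577  c=𝟙ᵀv=59.210323  D=ac−b²=13.637094
λ₁=(c·0.133−b)/D = (59.210323·0.133−6.206577)/13.637094 = 0.122342
λ₂=(a−b·0.133)/D = (0.880905−6.206577·0.133)/13.637094 = 0.004065
w* = 0.122342·u + 0.004065·v:
  w_0 = 0.122342·0.8211 + 0.004065·10.7557 = 0.1442  (Honeywell)
  w_1 = 0.122342·0.4474 + 0.004065·10.1510 = 0.0960  (Intel)
  w_2 = 0.122342·0.3411 + 0.004065·10.3918 = 0.0840  (Chevron)
  w_3 = 0.122342·3.0164 + 0.004065·14.3930 = 0.4275  (Nike)
  w_4 = 0.122342·0.6181 + 0.004065·8.9121 = 0.1118  (Starbucks)
  w_5 = 0.122342·0.9625 + 0.004065·4.6068 = 0.1365  (Kellogg)
Σw_i=1.0000  μᵀw=0.1330
σ²=wᵀΣw=λ₁·μ_p+λ₂ = 0.122342·0.133 + 0.004065 = 0.020336 ≈ 0.0203

Nike (0.4275)


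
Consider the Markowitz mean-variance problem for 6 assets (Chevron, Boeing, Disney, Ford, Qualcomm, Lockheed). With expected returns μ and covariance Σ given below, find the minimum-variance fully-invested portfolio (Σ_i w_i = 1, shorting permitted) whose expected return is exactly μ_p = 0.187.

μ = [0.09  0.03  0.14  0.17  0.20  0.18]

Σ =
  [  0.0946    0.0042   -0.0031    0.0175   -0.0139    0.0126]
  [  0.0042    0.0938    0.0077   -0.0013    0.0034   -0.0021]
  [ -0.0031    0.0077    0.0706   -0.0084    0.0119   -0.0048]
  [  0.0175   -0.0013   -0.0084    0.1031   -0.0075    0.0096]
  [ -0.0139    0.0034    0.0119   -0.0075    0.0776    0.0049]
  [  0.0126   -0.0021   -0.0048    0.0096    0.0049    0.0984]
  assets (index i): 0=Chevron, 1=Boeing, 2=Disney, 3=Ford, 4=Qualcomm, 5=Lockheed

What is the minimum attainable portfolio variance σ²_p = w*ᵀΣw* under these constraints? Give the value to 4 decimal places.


0.0267

u=Σ⁻¹μ = [0.8603  0.0927  1.8941  1.6988  2.5049  1.5230]
v=Σ⁻¹𝟙 = [9.6170  9.0082  13.1604  9.4028  12.5860  8.2213]
a=μᵀu=1.409295  b=𝟙ᵀu=8.573749  c=𝟙ᵀv=61.995743  D=ac−b²=13.861138
λ₁=(c·0.187−b)/D = (61.995743·0.187−8.573749)/13.861138 = 0.217836
λ₂=(a−b·0.187)/D = (1.409295−8.573749·0.187)/13.861138 = -0.013996
w* = 0.217836·u + -0.013996·v:
  w_0 = 0.217836·0.8603 + -0.013996·9.6170 = 0.0528  (Chevron)
  w_1 = 0.217836·0.0927 + -0.013996·9.0082 = -0.1059  (Boeing)
  w_2 = 0.217836·1.8941 + -0.013996·13.1604 = 0.2284  (Disney)
  w_3 = 0.217836·1.6988 + -0.013996·9.4028 = 0.2385  (Ford)
  w_4 = 0.217836·2.5049 + -0.013996·12.5860 = 0.3695  (Qualcomm)
  w_5 = 0.217836·1.5230 + -0.013996·8.2213 = 0.2167  (Lockheed)
Σw_i=1.0000  μᵀw=0.1870
σ²=wᵀΣw=λ₁·μ_p+λ₂ = 0.217836·0.187 + -0.013996 = 0.026740 ≈ 0.0267


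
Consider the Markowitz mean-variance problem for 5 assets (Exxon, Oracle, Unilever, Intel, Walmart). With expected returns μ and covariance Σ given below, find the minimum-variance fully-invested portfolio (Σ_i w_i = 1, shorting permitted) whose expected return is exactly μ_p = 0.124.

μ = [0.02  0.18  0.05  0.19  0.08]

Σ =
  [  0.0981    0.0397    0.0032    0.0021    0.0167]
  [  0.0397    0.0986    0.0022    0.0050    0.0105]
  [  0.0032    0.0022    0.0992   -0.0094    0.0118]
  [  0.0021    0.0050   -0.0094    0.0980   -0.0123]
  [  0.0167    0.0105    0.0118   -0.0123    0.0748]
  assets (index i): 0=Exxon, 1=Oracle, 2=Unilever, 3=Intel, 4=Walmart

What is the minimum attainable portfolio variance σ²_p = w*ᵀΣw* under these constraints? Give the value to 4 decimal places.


u=Σ⁻¹μ = [-0.8454  1.9166  0.5366  2.0668  1.2444]
v=Σ⁻¹𝟙 = [5.1895  5.9569  9.5238  12.1931  11.8768]
a=μᵀu=0.847155  b=𝟙ᵀu=4.919061  c=𝟙ᵀv=44.740059  D=ac−b²=13.704584
λ₁=(c·0.124−b)/D = (44.740059·0.124−4.919061)/13.704584 = 0.045876
λ₂=(a−b·0.124)/D = (0.847155−4.919061·0.124)/13.704584 = 0.017307
w* = 0.045876·u + 0.017307·v:
  w_0 = 0.045876·-0.8454 + 0.017307·5.1895 = 0.0510  (Exxon)
  w_1 = 0.045876·1.9166 + 0.017307·5.9569 = 0.1910  (Oracle)
  w_2 = 0.045876·0.5366 + 0.017307·9.5238 = 0.1894  (Unilever)
  w_3 = 0.045876·2.0668 + 0.017307·12.1931 = 0.3058  (Intel)
  w_4 = 0.045876·1.2444 + 0.017307·11.8768 = 0.2626  (Walmart)
Σw_i=1.0000  μᵀw=0.1240
σ²=wᵀΣw=λ₁·μ_p+λ₂ = 0.045876·0.124 + 0.017307 = 0.022996 ≈ 0.0230

0.0230


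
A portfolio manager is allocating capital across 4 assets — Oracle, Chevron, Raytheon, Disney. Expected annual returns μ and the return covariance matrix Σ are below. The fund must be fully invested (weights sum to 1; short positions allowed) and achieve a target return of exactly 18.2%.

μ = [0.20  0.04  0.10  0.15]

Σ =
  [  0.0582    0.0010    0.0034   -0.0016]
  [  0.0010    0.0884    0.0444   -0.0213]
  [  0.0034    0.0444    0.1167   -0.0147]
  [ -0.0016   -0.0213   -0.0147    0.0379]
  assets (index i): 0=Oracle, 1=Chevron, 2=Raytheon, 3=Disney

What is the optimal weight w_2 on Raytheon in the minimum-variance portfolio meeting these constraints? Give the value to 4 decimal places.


x=Σ⁻¹μ = [3.5016  1.1694  0.9567  5.1339]
y=Σ⁻¹𝟙 = [17.5921  17.3869  6.4022  39.3826]
a=μᵀx=1.612837  b=𝟙ᵀx=10.761492  c=𝟙ᵀy=80.763695  D=ac−b²=14.448983
λ₁=(c·0.182−b)/D = (80.763695·0.182−10.761492)/14.448983 = 0.272511
λ₂=(a−b·0.182)/D = (1.612837−10.761492·0.182)/14.448983 = -0.023929
w* = 0.272511·x + -0.023929·y:
  w_0 = 0.272511·3.5016 + -0.023929·17.5921 = 0.5333  (Oracle)
  w_1 = 0.272511·1.1694 + -0.023929·17.3869 = -0.0974  (Chevron)
  w_2 = 0.272511·0.9567 + -0.023929·6.4022 = 0.1075  (Raytheon)
  w_3 = 0.272511·5.1339 + -0.023929·39.3826 = 0.4566  (Disney)
Σw_i=1.0000  μᵀw=0.1820
σ²=wᵀΣw=λ₁·μ_p+λ₂ = 0.272511·0.182 + -0.023929 = 0.025668 ≈ 0.0257

0.1075


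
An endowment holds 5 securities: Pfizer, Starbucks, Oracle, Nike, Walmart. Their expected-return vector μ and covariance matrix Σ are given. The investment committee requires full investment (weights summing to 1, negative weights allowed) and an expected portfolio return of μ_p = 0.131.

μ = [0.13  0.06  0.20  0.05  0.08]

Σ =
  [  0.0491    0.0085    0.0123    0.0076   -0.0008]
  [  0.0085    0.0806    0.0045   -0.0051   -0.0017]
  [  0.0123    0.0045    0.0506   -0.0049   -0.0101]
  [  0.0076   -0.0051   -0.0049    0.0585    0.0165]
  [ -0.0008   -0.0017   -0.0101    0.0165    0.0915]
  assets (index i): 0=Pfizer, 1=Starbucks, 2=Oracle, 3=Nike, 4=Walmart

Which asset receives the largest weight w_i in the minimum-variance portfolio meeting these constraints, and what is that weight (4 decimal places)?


g=Σ⁻¹μ = [1.5222  0.4373  3.8486  0.6795  1.1980]
h=Σ⁻¹𝟙 = [11.3094  11.3089  19.6110  15.2486  10.6529]
a=μᵀg=1.123660  b=𝟙ᵀg=7.685623  c=𝟙ᵀh=68.130865  D=ac−b²=17.487109
λ₁=(c·0.131−b)/D = (68.130865·0.131−7.685623)/17.487109 = 0.070882
λ₂=(a−b·0.131)/D = (1.123660−7.685623·0.131)/17.487109 = 0.006682
w* = 0.070882·g + 0.006682·h:
  w_0 = 0.070882·1.5222 + 0.006682·11.3094 = 0.1835  (Pfizer)
  w_1 = 0.070882·0.4373 + 0.006682·11.3089 = 0.1066  (Starbucks)
  w_2 = 0.070882·3.8486 + 0.006682·19.6110 = 0.4038  (Oracle)
  w_3 = 0.070882·0.6795 + 0.006682·15.2486 = 0.1501  (Nike)
  w_4 = 0.070882·1.1980 + 0.006682·10.6529 = 0.1561  (Walmart)
Σw_i=1.0000  μᵀw=0.1310
σ²=wᵀΣw=λ₁·μ_p+λ₂ = 0.070882·0.131 + 0.006682 = 0.015967 ≈ 0.0160

Oracle (0.4038)


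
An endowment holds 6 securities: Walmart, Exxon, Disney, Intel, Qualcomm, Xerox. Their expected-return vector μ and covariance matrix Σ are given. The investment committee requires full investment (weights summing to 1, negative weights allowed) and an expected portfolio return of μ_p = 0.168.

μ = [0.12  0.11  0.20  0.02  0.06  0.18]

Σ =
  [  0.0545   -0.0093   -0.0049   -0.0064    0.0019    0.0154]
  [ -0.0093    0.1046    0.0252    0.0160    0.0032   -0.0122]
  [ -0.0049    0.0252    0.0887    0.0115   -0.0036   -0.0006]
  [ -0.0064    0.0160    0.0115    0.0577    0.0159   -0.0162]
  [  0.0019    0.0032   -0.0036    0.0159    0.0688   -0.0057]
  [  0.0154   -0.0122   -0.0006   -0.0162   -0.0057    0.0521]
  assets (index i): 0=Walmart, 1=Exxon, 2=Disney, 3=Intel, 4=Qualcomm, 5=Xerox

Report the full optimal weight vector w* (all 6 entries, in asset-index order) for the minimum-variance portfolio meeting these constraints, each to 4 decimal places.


0.1500  0.1032  0.2935  -0.0562  0.0886  0.4209

x=Σ⁻¹μ = [1.5864  0.9939  2.0575  0.5349  1.0581  3.5245]
y=Σ⁻¹𝟙 = [15.5839  8.6131  7.9289  18.5021  11.8098  23.7408]
a=μᵀx=1.419788  b=𝟙ᵀx=9.755264  c=𝟙ᵀy=86.178560  D=ac−b²=27.190067
λ₁=(c·0.168−b)/D = (86.178560·0.168−9.755264)/27.190067 = 0.173693
λ₂=(a−b·0.168)/D = (1.419788−9.755264·0.168)/27.190067 = -0.008058
w* = 0.173693·x + -0.008058·y:
  w_0 = 0.173693·1.5864 + -0.008058·15.5839 = 0.1500  (Walmart)
  w_1 = 0.173693·0.9939 + -0.008058·8.6131 = 0.1032  (Exxon)
  w_2 = 0.173693·2.0575 + -0.008058·7.9289 = 0.2935  (Disney)
  w_3 = 0.173693·0.5349 + -0.008058·18.5021 = -0.0562  (Intel)
  w_4 = 0.173693·1.0581 + -0.008058·11.8098 = 0.0886  (Qualcomm)
  w_5 = 0.173693·3.5245 + -0.008058·23.7408 = 0.4209  (Xerox)
Σw_i=1.0000  μᵀw=0.1680
σ²=wᵀΣw=λ₁·μ_p+λ₂ = 0.173693·0.168 + -0.008058 = 0.021123 ≈ 0.0211


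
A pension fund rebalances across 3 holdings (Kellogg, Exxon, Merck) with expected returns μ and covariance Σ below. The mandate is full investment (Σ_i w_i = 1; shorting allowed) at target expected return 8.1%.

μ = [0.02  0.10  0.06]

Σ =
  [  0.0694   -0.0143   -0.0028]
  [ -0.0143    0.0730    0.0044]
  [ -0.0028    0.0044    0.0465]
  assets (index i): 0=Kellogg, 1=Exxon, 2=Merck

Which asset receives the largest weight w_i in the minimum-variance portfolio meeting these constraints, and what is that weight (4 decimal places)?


x=Σ⁻¹μ = [0.6292  1.4212  1.1937]
y=Σ⁻¹𝟙 = [18.5708  16.0645  21.1035]
a=μᵀx=0.226324  b=𝟙ᵀx=3.244075  c=𝟙ᵀy=55.738787  D=ac−b²=2.090991
λ₁=(c·0.081−b)/D = (55.738787·0.081−3.244075)/2.090991 = 0.607734
λ₂=(a−b·0.081)/D = (0.226324−3.244075·0.081)/2.090991 = -0.017430
w* = 0.607734·x + -0.017430·y:
  w_0 = 0.607734·0.6292 + -0.017430·18.5708 = 0.0587  (Kellogg)
  w_1 = 0.607734·1.4212 + -0.017430·16.0645 = 0.5837  (Exxon)
  w_2 = 0.607734·1.1937 + -0.017430·21.1035 = 0.3576  (Merck)
Σw_i=1.0000  μᵀw=0.0810
σ²=wᵀΣw=λ₁·μ_p+λ₂ = 0.607734·0.081 + -0.017430 = 0.031796 ≈ 0.0318

Exxon (0.5837)


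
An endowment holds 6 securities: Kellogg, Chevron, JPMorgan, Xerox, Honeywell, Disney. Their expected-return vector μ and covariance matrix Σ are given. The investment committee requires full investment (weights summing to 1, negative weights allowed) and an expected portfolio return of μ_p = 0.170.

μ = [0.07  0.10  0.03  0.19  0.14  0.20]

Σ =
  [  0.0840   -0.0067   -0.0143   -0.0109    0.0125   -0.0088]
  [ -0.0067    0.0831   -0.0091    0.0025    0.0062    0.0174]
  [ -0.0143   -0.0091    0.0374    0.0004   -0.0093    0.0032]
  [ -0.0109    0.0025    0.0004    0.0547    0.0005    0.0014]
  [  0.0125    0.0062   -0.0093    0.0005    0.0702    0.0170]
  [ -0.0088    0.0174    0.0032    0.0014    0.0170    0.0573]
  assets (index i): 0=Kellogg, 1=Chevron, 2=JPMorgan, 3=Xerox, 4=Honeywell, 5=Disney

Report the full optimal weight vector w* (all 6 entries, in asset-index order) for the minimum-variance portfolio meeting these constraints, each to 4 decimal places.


p=Σ⁻¹μ = [1.8091  0.6957  1.6247  3.7023  1.0581  3.0619]
q=Σ⁻¹𝟙 = [22.0490  14.6136  40.5652  21.3440  11.8014  10.1124]
a=μᵀp=1.708892  b=𝟙ᵀp=11.951776  c=𝟙ᵀq=120.485561  D=ac−b²=63.051913
λ₁=(c·0.170−b)/D = (120.485561·0.170−11.951776)/63.051913 = 0.135298
λ₂=(a−b·0.170)/D = (1.708892−11.951776·0.170)/63.051913 = -0.005121
w* = 0.135298·p + -0.005121·q:
  w_0 = 0.135298·1.8091 + -0.005121·22.0490 = 0.1319  (Kellogg)
  w_1 = 0.135298·0.6957 + -0.005121·14.6136 = 0.0193  (Chevron)
  w_2 = 0.135298·1.6247 + -0.005121·40.5652 = 0.0121  (JPMorgan)
  w_3 = 0.135298·3.7023 + -0.005121·21.3440 = 0.3916  (Xerox)
  w_4 = 0.135298·1.0581 + -0.005121·11.8014 = 0.0827  (Honeywell)
  w_5 = 0.135298·3.0619 + -0.005121·10.1124 = 0.3625  (Disney)
Σw_i=1.0000  μᵀw=0.1700
σ²=wᵀΣw=λ₁·μ_p+λ₂ = 0.135298·0.170 + -0.005121 = 0.017879 ≈ 0.0179

0.1319  0.0193  0.0121  0.3916  0.0827  0.3625


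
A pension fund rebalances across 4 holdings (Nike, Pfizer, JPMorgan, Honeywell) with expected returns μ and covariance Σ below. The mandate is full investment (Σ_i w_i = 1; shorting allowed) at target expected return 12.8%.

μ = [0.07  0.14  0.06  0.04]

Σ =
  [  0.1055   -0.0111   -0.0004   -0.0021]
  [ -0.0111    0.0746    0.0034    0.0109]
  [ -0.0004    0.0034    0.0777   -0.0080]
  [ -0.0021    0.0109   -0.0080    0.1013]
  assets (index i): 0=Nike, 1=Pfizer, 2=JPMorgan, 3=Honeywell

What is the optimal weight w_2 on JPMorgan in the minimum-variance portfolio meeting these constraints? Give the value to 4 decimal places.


0.0759

g=Σ⁻¹μ = [0.8751  1.9359  0.7189  0.2615]
h=Σ⁻¹𝟙 = [11.0935  13.0210  13.3618  9.7558]
a=μᵀg=0.385881  b=𝟙ᵀg=3.791431  c=𝟙ᵀh=47.232147  D=ac−b²=3.851034
λ₁=(c·0.128−b)/D = (47.232147·0.128−3.791431)/3.851034 = 0.585371
λ₂=(a−b·0.128)/D = (0.385881−3.791431·0.128)/3.851034 = -0.025817
w* = 0.585371·g + -0.025817·h:
  w_0 = 0.585371·0.8751 + -0.025817·11.0935 = 0.2259  (Nike)
  w_1 = 0.585371·1.9359 + -0.025817·13.0210 = 0.7971  (Pfizer)
  w_2 = 0.585371·0.7189 + -0.025817·13.3618 = 0.0759  (JPMorgan)
  w_3 = 0.585371·0.2615 + -0.025817·9.7558 = -0.0988  (Honeywell)
Σw_i=1.0000  μᵀw=0.1280
σ²=wᵀΣw=λ₁·μ_p+λ₂ = 0.585371·0.128 + -0.025817 = 0.049110 ≈ 0.0491


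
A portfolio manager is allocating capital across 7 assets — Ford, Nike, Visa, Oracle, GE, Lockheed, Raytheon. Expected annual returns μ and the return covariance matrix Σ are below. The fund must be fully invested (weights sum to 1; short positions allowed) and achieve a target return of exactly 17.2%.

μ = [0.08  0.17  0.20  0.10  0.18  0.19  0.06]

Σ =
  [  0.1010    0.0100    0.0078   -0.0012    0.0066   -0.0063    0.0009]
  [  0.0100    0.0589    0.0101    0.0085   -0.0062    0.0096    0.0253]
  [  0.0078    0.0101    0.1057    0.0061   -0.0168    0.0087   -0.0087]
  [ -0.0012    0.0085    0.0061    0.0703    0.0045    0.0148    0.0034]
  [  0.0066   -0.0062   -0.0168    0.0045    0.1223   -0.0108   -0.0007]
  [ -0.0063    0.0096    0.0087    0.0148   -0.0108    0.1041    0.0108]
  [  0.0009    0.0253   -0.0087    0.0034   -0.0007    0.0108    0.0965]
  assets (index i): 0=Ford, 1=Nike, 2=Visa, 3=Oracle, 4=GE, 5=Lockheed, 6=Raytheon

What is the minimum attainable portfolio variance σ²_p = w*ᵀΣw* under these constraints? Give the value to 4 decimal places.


g=Σ⁻¹μ = [0.3981  2.3947  1.7765  0.5242  1.9384  1.6101  -0.0342]
h=Σ⁻¹𝟙 = [8.1664  9.1927  8.9796  9.9420  9.7589  7.3139  7.5879]
a=μᵀg=1.499439  b=𝟙ᵀg=8.607726  c=𝟙ᵀh=60.941509  D=ac−b²=17.285114
λ₁=(c·0.172−b)/D = (60.941509·0.172−8.607726)/17.285114 = 0.108429
λ₂=(a−b·0.172)/D = (1.499439−8.607726·0.172)/17.285114 = 0.001094
w* = 0.108429·g + 0.001094·h:
  w_0 = 0.108429·0.3981 + 0.001094·8.1664 = 0.0521  (Ford)
  w_1 = 0.108429·2.3947 + 0.001094·9.1927 = 0.2697  (Nike)
  w_2 = 0.108429·1.7765 + 0.001094·8.9796 = 0.2024  (Visa)
  w_3 = 0.108429·0.5242 + 0.001094·9.9420 = 0.0677  (Oracle)
  w_4 = 0.108429·1.9384 + 0.001094·9.7589 = 0.2209  (GE)
  w_5 = 0.108429·1.6101 + 0.001094·7.3139 = 0.1826  (Lockheed)
  w_6 = 0.108429·-0.0342 + 0.001094·7.5879 = 0.0046  (Raytheon)
Σw_i=1.0000  μᵀw=0.1720
σ²=wᵀΣw=λ₁·μ_p+λ₂ = 0.108429·0.172 + 0.001094 = 0.019744 ≈ 0.0197

0.0197


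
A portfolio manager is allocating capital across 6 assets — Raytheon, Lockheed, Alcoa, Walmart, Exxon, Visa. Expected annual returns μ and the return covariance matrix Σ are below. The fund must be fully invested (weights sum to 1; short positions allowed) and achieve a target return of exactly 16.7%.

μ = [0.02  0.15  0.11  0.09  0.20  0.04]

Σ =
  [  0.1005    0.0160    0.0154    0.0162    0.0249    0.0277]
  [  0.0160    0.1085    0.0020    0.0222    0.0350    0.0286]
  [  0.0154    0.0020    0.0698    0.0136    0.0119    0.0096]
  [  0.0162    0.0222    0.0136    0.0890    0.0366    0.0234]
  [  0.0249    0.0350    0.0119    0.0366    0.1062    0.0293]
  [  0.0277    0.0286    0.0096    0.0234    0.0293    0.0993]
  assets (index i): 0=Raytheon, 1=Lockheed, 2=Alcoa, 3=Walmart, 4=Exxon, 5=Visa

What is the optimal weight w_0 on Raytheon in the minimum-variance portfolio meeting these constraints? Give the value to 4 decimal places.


u=Σ⁻¹μ = [-0.4794  0.9986  1.4191  0.0799  1.5833  -0.3742]
v=Σ⁻¹𝟙 = [4.8189  5.3786  11.1149  5.2747  2.2967  4.1819]
a=μᵀu=0.605170  b=𝟙ᵀu=3.227147  c=𝟙ᵀv=33.065710  D=ac−b²=9.595905
λ₁=(c·0.167−b)/D = (33.065710·0.167−3.227147)/9.595905 = 0.239146
λ₂=(a−b·0.167)/D = (0.605170−3.227147·0.167)/9.595905 = 0.006903
w* = 0.239146·u + 0.006903·v:
  w_0 = 0.239146·-0.4794 + 0.006903·4.8189 = -0.0814  (Raytheon)
  w_1 = 0.239146·0.9986 + 0.006903·5.3786 = 0.2759  (Lockheed)
  w_2 = 0.239146·1.4191 + 0.006903·11.1149 = 0.4161  (Alcoa)
  w_3 = 0.239146·0.0799 + 0.006903·5.2747 = 0.0555  (Walmart)
  w_4 = 0.239146·1.5833 + 0.006903·2.2967 = 0.3945  (Exxon)
  w_5 = 0.239146·-0.3742 + 0.006903·4.1819 = -0.0606  (Visa)
Σw_i=1.0000  μᵀw=0.1670
σ²=wᵀΣw=λ₁·μ_p+λ₂ = 0.239146·0.167 + 0.006903 = 0.046840 ≈ 0.0468

-0.0814


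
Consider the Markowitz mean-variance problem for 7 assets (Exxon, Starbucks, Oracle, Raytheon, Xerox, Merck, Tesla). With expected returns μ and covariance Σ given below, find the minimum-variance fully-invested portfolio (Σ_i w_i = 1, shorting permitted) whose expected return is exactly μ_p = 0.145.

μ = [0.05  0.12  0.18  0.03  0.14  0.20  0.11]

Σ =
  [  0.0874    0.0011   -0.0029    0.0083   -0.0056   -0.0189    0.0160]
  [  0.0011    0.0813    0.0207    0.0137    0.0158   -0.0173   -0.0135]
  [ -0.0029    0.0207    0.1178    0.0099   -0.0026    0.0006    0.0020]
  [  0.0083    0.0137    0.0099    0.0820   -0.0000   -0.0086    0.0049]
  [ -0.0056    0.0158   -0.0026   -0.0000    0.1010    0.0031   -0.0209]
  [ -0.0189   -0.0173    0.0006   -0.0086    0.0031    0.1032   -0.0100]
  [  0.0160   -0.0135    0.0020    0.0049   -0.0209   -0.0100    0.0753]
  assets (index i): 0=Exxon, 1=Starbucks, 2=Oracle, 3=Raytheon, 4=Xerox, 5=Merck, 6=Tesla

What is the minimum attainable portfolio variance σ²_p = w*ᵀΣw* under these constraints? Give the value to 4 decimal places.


0.0143

p=Σ⁻¹μ = [0.8167  1.7870  1.2191  -0.0353  1.5930  2.5579  2.3594]
q=Σ⁻¹𝟙 = [11.5933  13.3666  5.5655  8.7377  11.8084  16.1310  17.9166]
a=μᵀp=1.467785  b=𝟙ᵀp=10.297776  c=𝟙ᵀq=85.119026  D=ac−b²=18.892235
λ₁=(c·0.145−b)/D = (85.119026·0.145−10.297776)/18.892235 = 0.108218
λ₂=(a−b·0.145)/D = (1.467785−10.297776·0.145)/18.892235 = -0.001344
w* = 0.108218·p + -0.001344·q:
  w_0 = 0.108218·0.8167 + -0.001344·11.5933 = 0.0728  (Exxon)
  w_1 = 0.108218·1.7870 + -0.001344·13.3666 = 0.1754  (Starbucks)
  w_2 = 0.108218·1.2191 + -0.001344·5.5655 = 0.1245  (Oracle)
  w_3 = 0.108218·-0.0353 + -0.001344·8.7377 = -0.0156  (Raytheon)
  w_4 = 0.108218·1.5930 + -0.001344·11.8084 = 0.1565  (Xerox)
  w_5 = 0.108218·2.5579 + -0.001344·16.1310 = 0.2551  (Merck)
  w_6 = 0.108218·2.3594 + -0.001344·17.9166 = 0.2313  (Tesla)
Σw_i=1.0000  μᵀw=0.1450
σ²=wᵀΣw=λ₁·μ_p+λ₂ = 0.108218·0.145 + -0.001344 = 0.014348 ≈ 0.0143


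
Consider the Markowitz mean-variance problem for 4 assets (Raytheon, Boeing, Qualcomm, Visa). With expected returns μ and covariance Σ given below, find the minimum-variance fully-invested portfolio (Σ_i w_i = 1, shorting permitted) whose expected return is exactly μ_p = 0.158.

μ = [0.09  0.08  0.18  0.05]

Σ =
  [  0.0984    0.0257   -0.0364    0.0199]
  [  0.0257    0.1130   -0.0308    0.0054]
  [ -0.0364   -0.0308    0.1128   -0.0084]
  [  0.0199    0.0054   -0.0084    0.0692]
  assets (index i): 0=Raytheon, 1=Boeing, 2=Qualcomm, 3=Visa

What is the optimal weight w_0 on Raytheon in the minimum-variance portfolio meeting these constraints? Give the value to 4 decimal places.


g=Σ⁻¹μ = [1.4225  1.0049  2.3681  0.5225]
h=Σ⁻¹𝟙 = [10.9449  10.1523  16.0974  12.4652]
a=μᵀg=0.660800  b=𝟙ᵀg=5.318020  c=𝟙ᵀh=49.659795  D=ac−b²=4.533841
λ₁=(c·0.158−b)/D = (49.659795·0.158−5.318020)/4.533841 = 0.557635
λ₂=(a−b·0.158)/D = (0.660800−5.318020·0.158)/4.533841 = -0.039580
w* = 0.557635·g + -0.039580·h:
  w_0 = 0.557635·1.4225 + -0.039580·10.9449 = 0.3600  (Raytheon)
  w_1 = 0.557635·1.0049 + -0.039580·10.1523 = 0.1586  (Boeing)
  w_2 = 0.557635·2.3681 + -0.039580·16.0974 = 0.6834  (Qualcomm)
  w_3 = 0.557635·0.5225 + -0.039580·12.4652 = -0.2020  (Visa)
Σw_i=1.0000  μᵀw=0.1580
σ²=wᵀΣw=λ₁·μ_p+λ₂ = 0.557635·0.158 + -0.039580 = 0.048527 ≈ 0.0485

0.3600


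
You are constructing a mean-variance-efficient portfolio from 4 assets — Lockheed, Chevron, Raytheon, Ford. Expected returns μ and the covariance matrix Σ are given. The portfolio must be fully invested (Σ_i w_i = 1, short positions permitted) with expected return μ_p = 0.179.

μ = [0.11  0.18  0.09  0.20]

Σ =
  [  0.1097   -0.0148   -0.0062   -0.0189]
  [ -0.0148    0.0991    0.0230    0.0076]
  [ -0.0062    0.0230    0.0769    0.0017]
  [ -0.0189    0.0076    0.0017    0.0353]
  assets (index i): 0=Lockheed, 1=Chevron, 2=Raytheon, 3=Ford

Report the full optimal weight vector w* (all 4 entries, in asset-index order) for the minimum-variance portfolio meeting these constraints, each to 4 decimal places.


g=Σ⁻¹μ = [2.3813  1.4880  0.7718  6.5832]
h=Σ⁻¹𝟙 = [16.8064  7.2515  11.4115  35.2161]
a=μᵀg=1.915876  b=𝟙ᵀg=11.224239  c=𝟙ᵀh=70.685557  D=ac−b²=9.441234
λ₁=(c·0.179−b)/D = (70.685557·0.179−11.224239)/9.441234 = 0.151302
λ₂=(a−b·0.179)/D = (1.915876−11.224239·0.179)/9.441234 = -0.009878
w* = 0.151302·g + -0.009878·h:
  w_0 = 0.151302·2.3813 + -0.009878·16.8064 = 0.1943  (Lockheed)
  w_1 = 0.151302·1.4880 + -0.009878·7.2515 = 0.1535  (Chevron)
  w_2 = 0.151302·0.7718 + -0.009878·11.4115 = 0.0040  (Raytheon)
  w_3 = 0.151302·6.5832 + -0.009878·35.2161 = 0.6482  (Ford)
Σw_i=1.0000  μᵀw=0.1790
σ²=wᵀΣw=λ₁·μ_p+λ₂ = 0.151302·0.179 + -0.009878 = 0.017205 ≈ 0.0172

0.1943  0.1535  0.0040  0.6482


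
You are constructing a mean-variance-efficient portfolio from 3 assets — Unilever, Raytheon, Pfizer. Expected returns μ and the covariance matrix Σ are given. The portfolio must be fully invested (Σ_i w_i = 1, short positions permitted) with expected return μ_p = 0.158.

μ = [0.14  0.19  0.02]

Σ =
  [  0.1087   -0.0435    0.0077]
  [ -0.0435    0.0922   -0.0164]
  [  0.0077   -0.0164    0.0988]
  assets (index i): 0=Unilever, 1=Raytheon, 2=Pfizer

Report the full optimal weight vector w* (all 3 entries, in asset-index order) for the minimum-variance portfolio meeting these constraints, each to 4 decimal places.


g=Σ⁻¹μ = [2.6046  3.3896  0.5621]
h=Σ⁻¹𝟙 = [16.6967  20.9098  12.2910]
a=μᵀg=1.019899  b=𝟙ᵀg=6.556218  c=𝟙ᵀh=49.897539  D=ac−b²=7.906447
λ₁=(c·0.158−b)/D = (49.897539·0.158−6.556218)/7.906447 = 0.167913
λ₂=(a−b·0.158)/D = (1.019899−6.556218·0.158)/7.906447 = -0.002022
w* = 0.167913·g + -0.002022·h:
  w_0 = 0.167913·2.6046 + -0.002022·16.6967 = 0.4036  (Unilever)
  w_1 = 0.167913·3.3896 + -0.002022·20.9098 = 0.5269  (Raytheon)
  w_2 = 0.167913·0.5621 + -0.002022·12.2910 = 0.0695  (Pfizer)
Σw_i=1.0000  μᵀw=0.1580
σ²=wᵀΣw=λ₁·μ_p+λ₂ = 0.167913·0.158 + -0.002022 = 0.024509 ≈ 0.0245

0.4036  0.5269  0.0695


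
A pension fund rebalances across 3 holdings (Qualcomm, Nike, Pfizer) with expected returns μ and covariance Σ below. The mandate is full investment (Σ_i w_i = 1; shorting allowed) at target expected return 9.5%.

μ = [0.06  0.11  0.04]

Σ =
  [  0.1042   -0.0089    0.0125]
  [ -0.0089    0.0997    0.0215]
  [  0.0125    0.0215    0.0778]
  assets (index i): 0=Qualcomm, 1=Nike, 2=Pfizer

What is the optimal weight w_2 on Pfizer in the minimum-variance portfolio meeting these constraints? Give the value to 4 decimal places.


g=Σ⁻¹μ = [0.6624  1.1426  0.0920]
h=Σ⁻¹𝟙 = [9.2945  8.9430  8.8888]
a=μᵀg=0.169108  b=𝟙ᵀg=1.896943  c=𝟙ᵀh=27.126175  D=ac−b²=0.988858
λ₁=(c·0.095−b)/D = (27.126175·0.095−1.896943)/0.988858 = 0.687706
λ₂=(a−b·0.095)/D = (0.169108−1.896943·0.095)/0.988858 = -0.011227
w* = 0.687706·g + -0.011227·h:
  w_0 = 0.687706·0.6624 + -0.011227·9.2945 = 0.3512  (Qualcomm)
  w_1 = 0.687706·1.1426 + -0.011227·8.9430 = 0.6854  (Nike)
  w_2 = 0.687706·0.0920 + -0.011227·8.8888 = -0.0366  (Pfizer)
Σw_i=1.0000  μᵀw=0.0950
σ²=wᵀΣw=λ₁·μ_p+λ₂ = 0.687706·0.095 + -0.011227 = 0.054105 ≈ 0.0541

-0.0366


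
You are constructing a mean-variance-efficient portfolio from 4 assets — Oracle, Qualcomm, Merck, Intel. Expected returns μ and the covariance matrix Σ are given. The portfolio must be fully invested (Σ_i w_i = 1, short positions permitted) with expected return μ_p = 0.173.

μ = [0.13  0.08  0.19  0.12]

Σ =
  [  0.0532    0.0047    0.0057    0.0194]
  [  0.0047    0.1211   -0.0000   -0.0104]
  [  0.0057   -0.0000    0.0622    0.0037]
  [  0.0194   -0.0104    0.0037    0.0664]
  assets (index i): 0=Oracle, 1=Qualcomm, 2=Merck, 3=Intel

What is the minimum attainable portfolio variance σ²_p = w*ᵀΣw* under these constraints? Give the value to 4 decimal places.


u=Σ⁻¹μ = [1.6069  0.7091  2.8306  1.2911]
v=Σ⁻¹𝟙 = [12.0693  8.8303  14.2500  12.1230]
a=μᵀu=0.958369  b=𝟙ᵀu=6.437693  c=𝟙ᵀv=47.272613  D=ac−b²=3.860734
λ₁=(c·0.173−b)/D = (47.272613·0.173−6.437693)/3.860734 = 0.450813
λ₂=(a−b·0.173)/D = (0.958369−6.437693·0.173)/3.860734 = -0.040239
w* = 0.450813·u + -0.040239·v:
  w_0 = 0.450813·1.6069 + -0.040239·12.0693 = 0.2387  (Oracle)
  w_1 = 0.450813·0.7091 + -0.040239·8.8303 = -0.0356  (Qualcomm)
  w_2 = 0.450813·2.8306 + -0.040239·14.2500 = 0.7027  (Merck)
  w_3 = 0.450813·1.2911 + -0.040239·12.1230 = 0.0942  (Intel)
Σw_i=1.0000  μᵀw=0.1730
σ²=wᵀΣw=λ₁·μ_p+λ₂ = 0.450813·0.173 + -0.040239 = 0.037752 ≈ 0.0378

0.0378


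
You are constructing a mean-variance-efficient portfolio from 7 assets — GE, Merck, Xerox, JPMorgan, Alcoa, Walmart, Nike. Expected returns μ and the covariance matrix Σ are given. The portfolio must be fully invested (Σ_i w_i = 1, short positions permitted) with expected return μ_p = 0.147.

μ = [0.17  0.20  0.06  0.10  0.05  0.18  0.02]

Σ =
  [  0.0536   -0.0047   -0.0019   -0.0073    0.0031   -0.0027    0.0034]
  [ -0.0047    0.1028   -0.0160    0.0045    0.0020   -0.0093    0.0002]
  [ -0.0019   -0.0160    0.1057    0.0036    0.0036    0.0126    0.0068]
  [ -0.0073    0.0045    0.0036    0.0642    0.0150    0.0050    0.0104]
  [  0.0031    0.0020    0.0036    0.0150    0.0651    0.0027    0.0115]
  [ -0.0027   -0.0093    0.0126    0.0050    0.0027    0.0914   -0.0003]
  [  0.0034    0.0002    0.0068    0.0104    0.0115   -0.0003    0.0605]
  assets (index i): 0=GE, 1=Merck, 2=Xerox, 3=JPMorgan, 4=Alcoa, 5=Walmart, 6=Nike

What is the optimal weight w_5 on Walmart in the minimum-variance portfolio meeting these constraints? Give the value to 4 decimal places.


u=Σ⁻¹μ = [3.7452  2.3451  0.6941  1.6412  0.0566  2.1307  -0.2480]
v=Σ⁻¹𝟙 = [21.0852  12.3560  9.0516  12.0840  8.3635  10.7001  10.6718]
a=μᵀu=1.692851  b=𝟙ᵀu=10.364808  c=𝟙ᵀv=84.312206  D=ac−b²=35.298758
λ₁=(c·0.147−b)/D = (84.312206·0.147−10.364808)/35.298758 = 0.057483
λ₂=(a−b·0.147)/D = (1.692851−10.364808·0.147)/35.298758 = 0.004794
w* = 0.057483·u + 0.004794·v:
  w_0 = 0.057483·3.7452 + 0.004794·21.0852 = 0.3164  (GE)
  w_1 = 0.057483·2.3451 + 0.004794·12.3560 = 0.1940  (Merck)
  w_2 = 0.057483·0.6941 + 0.004794·9.0516 = 0.0833  (Xerox)
  w_3 = 0.057483·1.6412 + 0.004794·12.0840 = 0.1523  (JPMorgan)
  w_4 = 0.057483·0.0566 + 0.004794·8.3635 = 0.0433  (Alcoa)
  w_5 = 0.057483·2.1307 + 0.004794·10.7001 = 0.1738  (Walmart)
  w_6 = 0.057483·-0.2480 + 0.004794·10.6718 = 0.0369  (Nike)
Σw_i=1.0000  μᵀw=0.1470
σ²=wᵀΣw=λ₁·μ_p+λ₂ = 0.057483·0.147 + 0.004794 = 0.013244 ≈ 0.0132

0.1738
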